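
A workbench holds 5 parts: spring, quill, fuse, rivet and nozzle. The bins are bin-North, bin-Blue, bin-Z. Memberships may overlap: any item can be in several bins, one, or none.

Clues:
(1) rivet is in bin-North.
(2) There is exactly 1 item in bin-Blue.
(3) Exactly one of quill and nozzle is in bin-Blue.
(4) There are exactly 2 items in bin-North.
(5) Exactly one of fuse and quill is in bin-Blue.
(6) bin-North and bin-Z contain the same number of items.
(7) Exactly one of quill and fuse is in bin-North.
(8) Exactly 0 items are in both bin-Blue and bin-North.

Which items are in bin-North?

bin-North = {fuse, rivet}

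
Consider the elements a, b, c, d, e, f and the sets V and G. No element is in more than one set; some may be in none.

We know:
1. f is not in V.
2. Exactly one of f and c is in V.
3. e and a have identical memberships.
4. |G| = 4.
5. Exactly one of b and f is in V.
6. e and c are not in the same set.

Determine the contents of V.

From (1): f ∉ V.
(2) (exactly one): c ∈ V.
(5) (exactly one): b ∈ V.
(6): e ∉ V.
(3): a matches e: a ∉ V.
(4): only 4 candidates remain for G, so all are in.

V = {b, c}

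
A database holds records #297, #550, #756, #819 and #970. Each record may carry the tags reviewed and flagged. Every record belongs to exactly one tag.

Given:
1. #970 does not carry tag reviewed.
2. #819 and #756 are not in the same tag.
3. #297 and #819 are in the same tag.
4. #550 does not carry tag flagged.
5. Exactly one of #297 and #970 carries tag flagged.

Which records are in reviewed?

From (1): #970 ∉ reviewed.
From (4): #550 ∉ flagged.
Only one tag left: #550 ∈ reviewed.
Only one tag left: #970 ∈ flagged.
(5) (exactly one): #297 ∉ flagged.
Only one tag left: #297 ∈ reviewed.
(3): #819 matches #297: #819 ∈ reviewed.
(2): #756 ∉ reviewed.
Only one tag left: #756 ∈ flagged.

reviewed = {#297, #550, #819}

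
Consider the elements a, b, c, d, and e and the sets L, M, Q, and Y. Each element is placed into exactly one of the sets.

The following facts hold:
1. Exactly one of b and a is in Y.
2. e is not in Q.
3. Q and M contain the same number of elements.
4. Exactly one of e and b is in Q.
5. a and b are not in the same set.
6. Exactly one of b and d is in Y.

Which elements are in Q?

Q = {b}

From (2): e ∉ Q.
(4) (exactly one): b ∈ Q.
(5): a ∉ Q.
(6) (exactly one): d ∈ Y.
(1) (exactly one): a ∈ Y.
Suppose c ∈ Q: no assignment then satisfies all the clues, so c ∉ Q.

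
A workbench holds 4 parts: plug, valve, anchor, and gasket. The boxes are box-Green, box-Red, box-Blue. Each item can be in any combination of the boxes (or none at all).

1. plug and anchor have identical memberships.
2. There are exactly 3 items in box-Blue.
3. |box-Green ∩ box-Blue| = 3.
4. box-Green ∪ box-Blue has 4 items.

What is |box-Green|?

4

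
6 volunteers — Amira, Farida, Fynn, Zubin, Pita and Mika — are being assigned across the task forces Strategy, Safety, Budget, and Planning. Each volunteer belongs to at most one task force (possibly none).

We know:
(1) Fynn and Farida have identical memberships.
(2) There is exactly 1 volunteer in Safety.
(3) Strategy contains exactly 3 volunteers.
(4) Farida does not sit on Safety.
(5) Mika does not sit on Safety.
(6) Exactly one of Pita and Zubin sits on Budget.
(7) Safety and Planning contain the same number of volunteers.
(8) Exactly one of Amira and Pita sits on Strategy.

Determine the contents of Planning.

Planning = {Mika}

From (4): Farida ∉ Safety.
From (5): Mika ∉ Safety.
(1): Fynn matches Farida: Fynn ∉ Safety.
Suppose Amira ∈ Planning: no assignment then satisfies all the clues, so Amira ∉ Planning.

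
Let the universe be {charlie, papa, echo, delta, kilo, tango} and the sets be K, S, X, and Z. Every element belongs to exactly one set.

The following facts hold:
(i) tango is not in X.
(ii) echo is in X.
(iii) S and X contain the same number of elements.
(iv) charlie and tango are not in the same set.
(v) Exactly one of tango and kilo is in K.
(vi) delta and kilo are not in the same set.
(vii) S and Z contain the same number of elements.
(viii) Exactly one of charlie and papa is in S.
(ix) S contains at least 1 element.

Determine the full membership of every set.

K = {delta, papa, tango}; S = {charlie}; X = {echo}; Z = {kilo}

From (i): tango ∉ X.
From (ii): echo ∈ X.
Suppose charlie ∈ K: no assignment then satisfies all the clues, so charlie ∉ K.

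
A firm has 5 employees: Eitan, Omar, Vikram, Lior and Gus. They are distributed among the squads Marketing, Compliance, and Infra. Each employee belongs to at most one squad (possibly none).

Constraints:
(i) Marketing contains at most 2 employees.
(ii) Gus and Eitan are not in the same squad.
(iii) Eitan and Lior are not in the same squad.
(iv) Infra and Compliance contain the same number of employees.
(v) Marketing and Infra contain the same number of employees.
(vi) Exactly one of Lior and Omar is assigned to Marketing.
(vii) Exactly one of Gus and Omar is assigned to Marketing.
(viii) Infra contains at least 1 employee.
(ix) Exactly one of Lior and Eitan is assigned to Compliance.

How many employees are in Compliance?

1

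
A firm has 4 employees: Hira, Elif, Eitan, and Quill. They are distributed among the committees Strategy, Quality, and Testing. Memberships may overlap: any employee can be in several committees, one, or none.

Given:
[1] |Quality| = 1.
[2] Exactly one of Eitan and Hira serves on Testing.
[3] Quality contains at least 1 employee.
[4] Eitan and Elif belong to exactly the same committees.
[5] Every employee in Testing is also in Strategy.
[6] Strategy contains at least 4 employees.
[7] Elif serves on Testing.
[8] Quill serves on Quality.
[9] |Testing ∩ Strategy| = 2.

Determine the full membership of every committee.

From (7): Elif ∈ Testing.
From (8): Quill ∈ Quality.
(1): Quality already has 1, so the rest are out.
(4): Eitan matches Elif: Eitan ∈ Testing.
(5) with Elif ∈ Testing: Elif ∈ Strategy.
(5) with Eitan ∈ Testing: Eitan ∈ Strategy.
(6): only 4 candidates remain for Strategy, so all are in.
(2) (exactly one): Hira ∉ Testing.
Suppose Quill ∈ Testing: no assignment then satisfies all the clues, so Quill ∉ Testing.

Strategy = {Eitan, Elif, Hira, Quill}; Quality = {Quill}; Testing = {Eitan, Elif}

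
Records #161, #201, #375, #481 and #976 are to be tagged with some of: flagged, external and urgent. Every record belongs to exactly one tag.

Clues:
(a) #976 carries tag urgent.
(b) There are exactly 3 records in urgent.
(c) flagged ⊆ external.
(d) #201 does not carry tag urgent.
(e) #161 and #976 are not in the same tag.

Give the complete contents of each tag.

flagged = {}; external = {#161, #201}; urgent = {#375, #481, #976}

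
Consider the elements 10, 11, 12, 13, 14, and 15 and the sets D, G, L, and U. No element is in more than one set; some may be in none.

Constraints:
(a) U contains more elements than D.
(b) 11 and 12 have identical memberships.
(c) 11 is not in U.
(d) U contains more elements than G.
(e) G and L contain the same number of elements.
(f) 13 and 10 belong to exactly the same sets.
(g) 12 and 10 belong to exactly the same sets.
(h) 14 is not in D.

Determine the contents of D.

D = {}

From (c): 11 ∉ U.
From (h): 14 ∉ D.
(b): 12 matches 11: 12 ∉ U.
(g): 10 matches 12: 10 ∉ U.
(f): 13 matches 10: 13 ∉ U.
Suppose 10 ∈ D: no assignment then satisfies all the clues, so 10 ∉ D.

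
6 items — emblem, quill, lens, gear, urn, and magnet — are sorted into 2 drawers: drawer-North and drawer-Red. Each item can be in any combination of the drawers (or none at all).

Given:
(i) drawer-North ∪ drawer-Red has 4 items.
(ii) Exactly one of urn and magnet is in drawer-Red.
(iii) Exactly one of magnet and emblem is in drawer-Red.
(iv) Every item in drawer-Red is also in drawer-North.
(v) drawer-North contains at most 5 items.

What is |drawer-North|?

4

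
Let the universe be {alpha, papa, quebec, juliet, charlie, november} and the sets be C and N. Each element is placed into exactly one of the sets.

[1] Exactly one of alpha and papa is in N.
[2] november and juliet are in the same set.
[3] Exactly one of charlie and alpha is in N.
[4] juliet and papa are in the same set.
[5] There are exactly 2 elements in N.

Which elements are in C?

C = {charlie, juliet, november, papa}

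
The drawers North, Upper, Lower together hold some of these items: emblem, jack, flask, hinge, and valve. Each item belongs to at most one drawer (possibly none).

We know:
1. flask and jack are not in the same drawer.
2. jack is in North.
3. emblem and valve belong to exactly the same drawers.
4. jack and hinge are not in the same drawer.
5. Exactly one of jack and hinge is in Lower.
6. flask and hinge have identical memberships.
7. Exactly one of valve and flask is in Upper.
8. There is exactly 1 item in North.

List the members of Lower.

From (2): jack ∈ North.
(1): flask ∉ North.
(4): hinge ∉ North.
(5) (exactly one): hinge ∈ Lower.
(6): flask matches hinge: flask ∉ Upper.
(6): flask matches hinge: flask ∈ Lower.
(7) (exactly one): valve ∈ Upper.
(8): North already has 1, so the rest are out.
(3): emblem matches valve: emblem ∈ Upper.

Lower = {flask, hinge}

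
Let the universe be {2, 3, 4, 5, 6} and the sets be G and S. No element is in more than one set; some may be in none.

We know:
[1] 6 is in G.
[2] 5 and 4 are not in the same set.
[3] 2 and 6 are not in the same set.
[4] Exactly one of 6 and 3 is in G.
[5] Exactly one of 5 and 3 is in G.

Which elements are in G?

G = {5, 6}

From (1): 6 ∈ G.
(3): 2 ∉ G.
(4) (exactly one): 3 ∉ G.
(5) (exactly one): 5 ∈ G.
(2): 4 ∉ G.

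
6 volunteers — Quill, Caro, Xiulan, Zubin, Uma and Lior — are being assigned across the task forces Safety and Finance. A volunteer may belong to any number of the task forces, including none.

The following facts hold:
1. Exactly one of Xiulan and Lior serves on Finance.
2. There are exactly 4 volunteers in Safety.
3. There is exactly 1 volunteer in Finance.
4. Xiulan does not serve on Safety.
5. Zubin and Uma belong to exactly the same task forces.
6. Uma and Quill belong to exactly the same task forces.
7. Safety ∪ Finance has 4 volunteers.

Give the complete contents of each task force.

Safety = {Lior, Quill, Uma, Zubin}; Finance = {Lior}

From (4): Xiulan ∉ Safety.
Suppose Quill ∉ Safety: no assignment then satisfies all the clues, so Quill ∈ Safety.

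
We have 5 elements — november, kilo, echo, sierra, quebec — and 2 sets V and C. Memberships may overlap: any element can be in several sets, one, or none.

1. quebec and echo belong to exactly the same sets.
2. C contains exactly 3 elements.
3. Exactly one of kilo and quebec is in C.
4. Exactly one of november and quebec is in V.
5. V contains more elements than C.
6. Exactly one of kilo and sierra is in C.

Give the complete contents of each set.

V = {echo, kilo, quebec, sierra}; C = {echo, quebec, sierra}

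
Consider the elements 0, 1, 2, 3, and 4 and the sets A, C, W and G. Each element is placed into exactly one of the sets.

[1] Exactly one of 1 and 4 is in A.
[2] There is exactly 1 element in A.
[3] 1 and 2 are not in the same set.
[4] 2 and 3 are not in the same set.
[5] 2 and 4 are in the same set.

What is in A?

A = {1}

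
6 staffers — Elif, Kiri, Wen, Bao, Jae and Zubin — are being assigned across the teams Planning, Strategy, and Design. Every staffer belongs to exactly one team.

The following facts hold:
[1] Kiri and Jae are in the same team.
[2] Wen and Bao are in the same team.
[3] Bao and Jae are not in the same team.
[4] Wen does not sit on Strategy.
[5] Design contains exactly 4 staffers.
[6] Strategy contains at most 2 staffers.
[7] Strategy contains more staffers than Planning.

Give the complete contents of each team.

Planning = {}; Strategy = {Jae, Kiri}; Design = {Bao, Elif, Wen, Zubin}

From (4): Wen ∉ Strategy.
(2): Bao matches Wen: Bao ∉ Strategy.
Suppose Elif ∈ Planning: no assignment then satisfies all the clues, so Elif ∉ Planning.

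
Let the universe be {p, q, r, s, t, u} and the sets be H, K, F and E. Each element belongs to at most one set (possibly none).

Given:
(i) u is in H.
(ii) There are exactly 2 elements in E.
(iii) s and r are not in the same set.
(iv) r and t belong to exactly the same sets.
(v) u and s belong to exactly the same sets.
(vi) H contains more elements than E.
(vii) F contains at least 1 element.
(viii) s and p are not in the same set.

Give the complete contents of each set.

H = {q, s, u}; K = {}; F = {p}; E = {r, t}

From (i): u ∈ H.
(v): s matches u: s ∈ H.
(viii): p ∉ H.
(iii): r ∉ H.
(iv): t matches r: t ∉ H.
Suppose p ∈ K: no assignment then satisfies all the clues, so p ∉ K.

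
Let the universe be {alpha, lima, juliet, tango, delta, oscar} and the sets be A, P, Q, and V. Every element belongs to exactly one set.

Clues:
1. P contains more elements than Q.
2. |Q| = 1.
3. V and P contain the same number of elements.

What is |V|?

2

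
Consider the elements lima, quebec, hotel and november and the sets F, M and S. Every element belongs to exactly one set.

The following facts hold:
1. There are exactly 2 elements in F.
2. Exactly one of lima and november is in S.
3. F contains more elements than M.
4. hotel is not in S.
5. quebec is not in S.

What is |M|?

1

From (4): hotel ∉ S.
From (5): quebec ∉ S.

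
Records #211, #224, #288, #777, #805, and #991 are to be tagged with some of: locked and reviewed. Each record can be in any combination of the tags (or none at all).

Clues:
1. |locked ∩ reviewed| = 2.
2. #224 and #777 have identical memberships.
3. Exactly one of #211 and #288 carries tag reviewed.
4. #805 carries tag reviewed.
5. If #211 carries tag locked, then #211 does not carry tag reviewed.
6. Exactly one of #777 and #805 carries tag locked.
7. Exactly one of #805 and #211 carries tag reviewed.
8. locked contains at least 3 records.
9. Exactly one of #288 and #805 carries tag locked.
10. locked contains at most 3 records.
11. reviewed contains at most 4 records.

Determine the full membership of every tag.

locked = {#211, #805, #991}; reviewed = {#288, #805, #991}

From (4): #805 ∈ reviewed.
(7) (exactly one): #211 ∉ reviewed.
(3) (exactly one): #288 ∈ reviewed.
Suppose #211 ∉ locked: no assignment then satisfies all the clues, so #211 ∈ locked.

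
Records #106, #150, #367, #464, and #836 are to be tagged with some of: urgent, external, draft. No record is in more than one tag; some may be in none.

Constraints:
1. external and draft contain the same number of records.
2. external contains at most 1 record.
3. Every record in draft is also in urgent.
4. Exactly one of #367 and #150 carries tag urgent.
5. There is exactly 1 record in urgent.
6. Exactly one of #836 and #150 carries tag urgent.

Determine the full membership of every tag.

urgent = {#150}; external = {}; draft = {}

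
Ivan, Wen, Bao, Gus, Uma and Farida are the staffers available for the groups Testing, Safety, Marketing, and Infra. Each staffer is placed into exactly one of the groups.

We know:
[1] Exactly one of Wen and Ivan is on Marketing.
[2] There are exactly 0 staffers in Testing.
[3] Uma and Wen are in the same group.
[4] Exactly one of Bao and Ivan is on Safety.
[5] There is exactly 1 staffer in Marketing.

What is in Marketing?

(2): Testing already has 0, so the rest are out.
Suppose Ivan ∉ Marketing: no assignment then satisfies all the clues, so Ivan ∈ Marketing.

Marketing = {Ivan}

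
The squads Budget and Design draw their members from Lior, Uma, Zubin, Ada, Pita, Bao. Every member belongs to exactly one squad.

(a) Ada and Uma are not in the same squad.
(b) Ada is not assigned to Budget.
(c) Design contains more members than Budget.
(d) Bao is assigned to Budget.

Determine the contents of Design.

Design = {Ada, Lior, Pita, Zubin}

From (b): Ada ∉ Budget.
From (d): Bao ∈ Budget.
Only one squad left: Ada ∈ Design.
(a): Uma ∉ Design.
Only one squad left: Uma ∈ Budget.
Suppose Lior ∉ Design: no assignment then satisfies all the clues, so Lior ∈ Design.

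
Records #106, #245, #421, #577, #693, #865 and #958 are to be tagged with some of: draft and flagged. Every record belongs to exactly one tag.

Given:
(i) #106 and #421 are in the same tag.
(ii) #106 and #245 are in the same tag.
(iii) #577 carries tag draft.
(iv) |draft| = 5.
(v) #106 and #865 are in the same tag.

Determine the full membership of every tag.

draft = {#106, #245, #421, #577, #865}; flagged = {#693, #958}

From (iii): #577 ∈ draft.
Suppose #106 ∉ draft: no assignment then satisfies all the clues, so #106 ∈ draft.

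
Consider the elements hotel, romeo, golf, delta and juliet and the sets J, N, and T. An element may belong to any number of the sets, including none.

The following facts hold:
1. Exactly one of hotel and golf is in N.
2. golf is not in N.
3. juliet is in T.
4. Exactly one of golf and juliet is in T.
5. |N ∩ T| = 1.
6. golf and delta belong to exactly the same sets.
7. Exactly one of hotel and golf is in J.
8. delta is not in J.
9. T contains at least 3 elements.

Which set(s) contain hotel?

From (2): golf ∉ N.
From (3): juliet ∈ T.
From (8): delta ∉ J.
(1) (exactly one): hotel ∈ N.
(4) (exactly one): golf ∉ T.
(6): golf matches delta: golf ∉ J.
(6): delta matches golf: delta ∉ N.
(6): delta matches golf: delta ∉ T.
(7) (exactly one): hotel ∈ J.
(9): only 3 candidates remain for T, so all are in.

hotel: J, N, T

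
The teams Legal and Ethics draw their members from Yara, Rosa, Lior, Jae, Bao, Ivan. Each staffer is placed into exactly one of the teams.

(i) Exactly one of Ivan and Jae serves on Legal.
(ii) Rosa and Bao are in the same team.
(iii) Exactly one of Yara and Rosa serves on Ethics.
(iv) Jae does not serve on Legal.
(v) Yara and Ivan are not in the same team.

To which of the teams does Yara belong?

Yara: Ethics

From (iv): Jae ∉ Legal.
(i) (exactly one): Ivan ∈ Legal.
(v): Yara ∉ Legal.
Only one team left: Yara ∈ Ethics.
Only one team left: Jae ∈ Ethics.
(iii) (exactly one): Rosa ∉ Ethics.
Only one team left: Rosa ∈ Legal.
(ii): Bao matches Rosa: Bao ∈ Legal.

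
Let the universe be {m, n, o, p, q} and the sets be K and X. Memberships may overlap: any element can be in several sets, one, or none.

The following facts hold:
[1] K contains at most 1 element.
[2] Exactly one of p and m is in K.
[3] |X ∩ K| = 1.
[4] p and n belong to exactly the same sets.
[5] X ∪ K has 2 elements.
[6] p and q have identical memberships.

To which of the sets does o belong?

o: X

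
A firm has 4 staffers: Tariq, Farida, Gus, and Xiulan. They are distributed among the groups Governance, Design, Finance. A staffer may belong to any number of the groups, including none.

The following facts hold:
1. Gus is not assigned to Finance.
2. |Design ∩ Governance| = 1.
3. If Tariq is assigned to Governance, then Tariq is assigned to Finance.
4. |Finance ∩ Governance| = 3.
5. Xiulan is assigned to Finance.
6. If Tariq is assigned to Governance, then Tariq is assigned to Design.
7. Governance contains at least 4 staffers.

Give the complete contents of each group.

Governance = {Farida, Gus, Tariq, Xiulan}; Design = {Tariq}; Finance = {Farida, Tariq, Xiulan}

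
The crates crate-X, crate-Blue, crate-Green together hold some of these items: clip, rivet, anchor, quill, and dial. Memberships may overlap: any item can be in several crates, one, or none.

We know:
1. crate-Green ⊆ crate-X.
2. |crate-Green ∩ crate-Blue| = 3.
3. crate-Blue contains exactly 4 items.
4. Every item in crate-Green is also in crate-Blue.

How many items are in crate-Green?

3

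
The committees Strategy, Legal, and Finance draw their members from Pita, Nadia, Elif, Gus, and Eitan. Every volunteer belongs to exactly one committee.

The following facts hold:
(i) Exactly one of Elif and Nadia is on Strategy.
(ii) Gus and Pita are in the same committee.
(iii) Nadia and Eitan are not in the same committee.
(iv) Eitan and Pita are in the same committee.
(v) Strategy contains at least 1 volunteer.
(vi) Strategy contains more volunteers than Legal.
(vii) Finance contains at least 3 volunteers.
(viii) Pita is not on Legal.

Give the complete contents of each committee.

Strategy = {Nadia}; Legal = {}; Finance = {Eitan, Elif, Gus, Pita}

From (viii): Pita ∉ Legal.
(ii): Gus matches Pita: Gus ∉ Legal.
(iv): Eitan matches Pita: Eitan ∉ Legal.
Suppose Pita ∈ Strategy: no assignment then satisfies all the clues, so Pita ∉ Strategy.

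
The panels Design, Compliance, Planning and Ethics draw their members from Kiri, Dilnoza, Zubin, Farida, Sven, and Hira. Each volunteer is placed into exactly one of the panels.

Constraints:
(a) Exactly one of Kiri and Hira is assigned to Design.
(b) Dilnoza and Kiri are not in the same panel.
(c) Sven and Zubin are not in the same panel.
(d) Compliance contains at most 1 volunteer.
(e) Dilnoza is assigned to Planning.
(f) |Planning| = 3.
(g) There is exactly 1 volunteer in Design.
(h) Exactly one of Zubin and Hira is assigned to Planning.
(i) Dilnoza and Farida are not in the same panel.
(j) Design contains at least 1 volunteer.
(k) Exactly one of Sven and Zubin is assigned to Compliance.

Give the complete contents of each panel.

Design = {Kiri}; Compliance = {Zubin}; Planning = {Dilnoza, Hira, Sven}; Ethics = {Farida}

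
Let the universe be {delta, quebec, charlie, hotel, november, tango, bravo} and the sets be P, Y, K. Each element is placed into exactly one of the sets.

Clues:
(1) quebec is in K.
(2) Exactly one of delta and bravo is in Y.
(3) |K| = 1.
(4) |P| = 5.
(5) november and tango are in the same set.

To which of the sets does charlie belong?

charlie: P

From (1): quebec ∈ K.
(3): K already has 1, so the rest are out.
Suppose charlie ∉ P: no assignment then satisfies all the clues, so charlie ∈ P.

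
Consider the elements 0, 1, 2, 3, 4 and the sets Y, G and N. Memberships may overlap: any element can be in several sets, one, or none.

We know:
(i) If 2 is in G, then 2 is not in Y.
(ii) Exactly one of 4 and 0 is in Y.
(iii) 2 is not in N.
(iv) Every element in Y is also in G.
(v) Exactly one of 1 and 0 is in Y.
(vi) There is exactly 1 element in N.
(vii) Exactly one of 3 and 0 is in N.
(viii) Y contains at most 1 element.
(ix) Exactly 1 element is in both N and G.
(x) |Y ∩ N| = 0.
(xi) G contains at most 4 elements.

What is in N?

N = {3}

From (iii): 2 ∉ N.
Suppose 0 ∈ N: no assignment then satisfies all the clues, so 0 ∉ N.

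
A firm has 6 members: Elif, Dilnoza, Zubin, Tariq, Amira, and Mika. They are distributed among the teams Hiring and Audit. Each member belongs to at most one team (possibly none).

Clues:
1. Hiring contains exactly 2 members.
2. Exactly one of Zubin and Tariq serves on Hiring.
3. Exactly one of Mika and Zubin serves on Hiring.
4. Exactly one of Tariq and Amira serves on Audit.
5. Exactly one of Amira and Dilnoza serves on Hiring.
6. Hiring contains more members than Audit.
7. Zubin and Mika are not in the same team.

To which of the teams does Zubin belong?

Zubin: Hiring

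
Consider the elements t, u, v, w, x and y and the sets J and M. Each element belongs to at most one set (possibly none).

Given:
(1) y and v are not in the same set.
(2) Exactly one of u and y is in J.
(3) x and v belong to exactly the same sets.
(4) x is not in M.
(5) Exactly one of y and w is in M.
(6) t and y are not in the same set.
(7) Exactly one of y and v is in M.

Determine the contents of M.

From (4): x ∉ M.
(3): v matches x: v ∉ M.
(7) (exactly one): y ∈ M.
(2) (exactly one): u ∈ J.
(5) (exactly one): w ∉ M.
(6): t ∉ M.

M = {y}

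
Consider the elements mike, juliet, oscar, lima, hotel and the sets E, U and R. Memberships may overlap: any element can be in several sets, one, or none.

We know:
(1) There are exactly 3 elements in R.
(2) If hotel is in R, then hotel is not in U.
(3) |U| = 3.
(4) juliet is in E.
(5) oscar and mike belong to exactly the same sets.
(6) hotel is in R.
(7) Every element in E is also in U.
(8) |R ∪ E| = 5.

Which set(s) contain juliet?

From (4): juliet ∈ E.
From (6): hotel ∈ R.
(2): hotel ∉ U.
(7) with juliet ∈ E: juliet ∈ U.
(7) contrapositive: hotel ∉ E.
Suppose juliet ∉ R: no assignment then satisfies all the clues, so juliet ∈ R.

juliet: E, R, U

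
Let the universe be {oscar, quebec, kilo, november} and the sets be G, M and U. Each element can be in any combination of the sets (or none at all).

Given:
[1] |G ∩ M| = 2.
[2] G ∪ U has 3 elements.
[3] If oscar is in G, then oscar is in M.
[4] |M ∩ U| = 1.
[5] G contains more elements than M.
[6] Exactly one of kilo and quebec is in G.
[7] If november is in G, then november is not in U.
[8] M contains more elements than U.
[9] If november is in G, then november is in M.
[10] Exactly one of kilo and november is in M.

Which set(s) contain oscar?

oscar: G, M, U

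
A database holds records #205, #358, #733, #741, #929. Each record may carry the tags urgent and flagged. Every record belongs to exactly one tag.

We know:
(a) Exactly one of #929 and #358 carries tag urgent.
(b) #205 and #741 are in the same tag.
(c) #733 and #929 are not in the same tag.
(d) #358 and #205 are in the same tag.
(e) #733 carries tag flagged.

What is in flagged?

From (e): #733 ∈ flagged.
(c): #929 ∉ flagged.
Only one tag left: #929 ∈ urgent.
(a) (exactly one): #358 ∉ urgent.
(d): #205 matches #358: #205 ∉ urgent.
Only one tag left: #205 ∈ flagged.
Only one tag left: #358 ∈ flagged.
(b): #741 matches #205: #741 ∉ urgent.
(b): #741 matches #205: #741 ∈ flagged.

flagged = {#205, #358, #733, #741}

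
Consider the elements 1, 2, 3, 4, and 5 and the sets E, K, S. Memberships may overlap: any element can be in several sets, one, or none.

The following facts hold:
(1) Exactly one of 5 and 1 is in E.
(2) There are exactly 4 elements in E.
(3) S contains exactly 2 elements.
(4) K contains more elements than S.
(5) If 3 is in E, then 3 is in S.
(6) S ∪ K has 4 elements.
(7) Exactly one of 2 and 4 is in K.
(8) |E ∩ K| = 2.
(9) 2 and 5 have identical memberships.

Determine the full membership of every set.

E = {2, 3, 4, 5}; K = {1, 2, 5}; S = {1, 3}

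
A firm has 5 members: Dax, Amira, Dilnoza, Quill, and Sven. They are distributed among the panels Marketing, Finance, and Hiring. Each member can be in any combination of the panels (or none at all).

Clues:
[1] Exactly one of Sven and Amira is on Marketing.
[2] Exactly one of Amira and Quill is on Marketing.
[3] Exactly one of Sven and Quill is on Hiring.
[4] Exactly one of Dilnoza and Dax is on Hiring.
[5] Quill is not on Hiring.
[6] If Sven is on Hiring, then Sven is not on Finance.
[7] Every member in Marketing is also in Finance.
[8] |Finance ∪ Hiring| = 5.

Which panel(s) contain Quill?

From (5): Quill ∉ Hiring.
(3) (exactly one): Sven ∈ Hiring.
(6): Sven ∉ Finance.
(7) contrapositive: Sven ∉ Marketing.
(1) (exactly one): Amira ∈ Marketing.
(2) (exactly one): Quill ∉ Marketing.
(7) with Amira ∈ Marketing: Amira ∈ Finance.
Suppose Quill ∉ Finance: no assignment then satisfies all the clues, so Quill ∈ Finance.

Quill: Finance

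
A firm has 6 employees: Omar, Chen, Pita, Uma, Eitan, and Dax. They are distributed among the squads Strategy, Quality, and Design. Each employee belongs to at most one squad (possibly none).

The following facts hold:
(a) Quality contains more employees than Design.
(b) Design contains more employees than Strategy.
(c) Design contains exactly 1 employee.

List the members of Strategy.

Strategy = {}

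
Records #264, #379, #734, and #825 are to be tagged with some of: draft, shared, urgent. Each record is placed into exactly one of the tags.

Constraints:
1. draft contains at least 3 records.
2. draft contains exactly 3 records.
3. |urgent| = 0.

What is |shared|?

1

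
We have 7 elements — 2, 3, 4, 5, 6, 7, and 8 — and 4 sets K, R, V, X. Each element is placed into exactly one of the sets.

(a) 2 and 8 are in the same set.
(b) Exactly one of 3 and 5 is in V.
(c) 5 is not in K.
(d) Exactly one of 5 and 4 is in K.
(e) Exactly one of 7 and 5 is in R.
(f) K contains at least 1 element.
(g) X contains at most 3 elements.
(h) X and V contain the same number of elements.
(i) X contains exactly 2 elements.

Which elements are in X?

X = {2, 8}

From (c): 5 ∉ K.
(d) (exactly one): 4 ∈ K.
Suppose 2 ∉ X: no assignment then satisfies all the clues, so 2 ∈ X.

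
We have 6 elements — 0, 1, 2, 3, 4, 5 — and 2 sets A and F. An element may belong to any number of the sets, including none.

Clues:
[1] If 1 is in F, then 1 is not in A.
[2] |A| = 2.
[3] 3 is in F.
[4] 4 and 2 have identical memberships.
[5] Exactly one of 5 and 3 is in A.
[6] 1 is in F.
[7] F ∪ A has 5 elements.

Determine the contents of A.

A = {0, 3}

From (3): 3 ∈ F.
From (6): 1 ∈ F.
(1): 1 ∉ A.
Suppose 0 ∉ A: no assignment then satisfies all the clues, so 0 ∈ A.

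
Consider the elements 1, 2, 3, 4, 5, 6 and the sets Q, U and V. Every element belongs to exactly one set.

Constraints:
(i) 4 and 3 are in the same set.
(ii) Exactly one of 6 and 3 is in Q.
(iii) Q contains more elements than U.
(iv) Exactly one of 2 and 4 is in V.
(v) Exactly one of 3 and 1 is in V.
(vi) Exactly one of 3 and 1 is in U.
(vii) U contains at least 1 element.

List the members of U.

U = {1}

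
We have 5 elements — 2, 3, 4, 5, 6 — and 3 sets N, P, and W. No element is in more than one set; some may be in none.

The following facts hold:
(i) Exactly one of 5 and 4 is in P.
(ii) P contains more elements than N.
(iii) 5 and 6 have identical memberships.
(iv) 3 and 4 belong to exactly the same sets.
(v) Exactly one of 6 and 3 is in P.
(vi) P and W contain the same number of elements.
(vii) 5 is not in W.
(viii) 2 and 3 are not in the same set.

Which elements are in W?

W = {3, 4}

From (vii): 5 ∉ W.
(iii): 6 matches 5: 6 ∉ W.
Suppose 2 ∈ W: no assignment then satisfies all the clues, so 2 ∉ W.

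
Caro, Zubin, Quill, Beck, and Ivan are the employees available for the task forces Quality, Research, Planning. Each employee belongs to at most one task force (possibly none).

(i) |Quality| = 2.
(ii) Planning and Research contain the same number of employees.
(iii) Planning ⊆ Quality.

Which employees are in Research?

Research = {}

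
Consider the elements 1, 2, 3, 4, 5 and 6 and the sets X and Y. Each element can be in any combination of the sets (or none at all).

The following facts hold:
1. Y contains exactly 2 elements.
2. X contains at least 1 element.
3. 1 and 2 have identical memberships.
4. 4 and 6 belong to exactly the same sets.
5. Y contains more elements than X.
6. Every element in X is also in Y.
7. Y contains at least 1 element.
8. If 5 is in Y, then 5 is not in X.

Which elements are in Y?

Y = {3, 5}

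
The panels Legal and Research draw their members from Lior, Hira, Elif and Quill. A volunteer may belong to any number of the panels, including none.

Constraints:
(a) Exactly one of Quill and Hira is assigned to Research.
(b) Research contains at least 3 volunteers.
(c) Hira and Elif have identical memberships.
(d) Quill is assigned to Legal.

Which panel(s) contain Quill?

From (d): Quill ∈ Legal.
Suppose Quill ∈ Research: no assignment then satisfies all the clues, so Quill ∉ Research.

Quill: Legal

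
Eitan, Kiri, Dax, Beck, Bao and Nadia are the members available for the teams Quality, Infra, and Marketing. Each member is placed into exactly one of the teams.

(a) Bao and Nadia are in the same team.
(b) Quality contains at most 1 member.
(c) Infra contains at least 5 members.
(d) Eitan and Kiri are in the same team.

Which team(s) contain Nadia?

Nadia: Infra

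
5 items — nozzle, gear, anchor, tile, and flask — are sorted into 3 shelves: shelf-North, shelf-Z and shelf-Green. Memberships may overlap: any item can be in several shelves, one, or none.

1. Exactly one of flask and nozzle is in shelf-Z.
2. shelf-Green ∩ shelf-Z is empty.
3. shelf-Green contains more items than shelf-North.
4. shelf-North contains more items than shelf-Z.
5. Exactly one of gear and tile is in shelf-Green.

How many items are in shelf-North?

2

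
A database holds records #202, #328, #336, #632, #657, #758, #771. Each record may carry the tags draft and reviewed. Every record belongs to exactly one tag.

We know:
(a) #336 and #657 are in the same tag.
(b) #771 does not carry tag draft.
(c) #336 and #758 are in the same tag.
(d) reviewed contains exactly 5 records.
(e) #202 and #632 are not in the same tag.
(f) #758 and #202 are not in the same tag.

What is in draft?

draft = {#202, #328}

From (b): #771 ∉ draft.
Only one tag left: #771 ∈ reviewed.
Suppose #202 ∉ draft: no assignment then satisfies all the clues, so #202 ∈ draft.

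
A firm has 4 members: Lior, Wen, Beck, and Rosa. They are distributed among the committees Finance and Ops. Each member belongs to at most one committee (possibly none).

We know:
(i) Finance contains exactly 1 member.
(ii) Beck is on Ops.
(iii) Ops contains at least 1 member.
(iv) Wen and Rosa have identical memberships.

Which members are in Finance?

Finance = {Lior}

From (ii): Beck ∈ Ops.
Suppose Lior ∉ Finance: no assignment then satisfies all the clues, so Lior ∈ Finance.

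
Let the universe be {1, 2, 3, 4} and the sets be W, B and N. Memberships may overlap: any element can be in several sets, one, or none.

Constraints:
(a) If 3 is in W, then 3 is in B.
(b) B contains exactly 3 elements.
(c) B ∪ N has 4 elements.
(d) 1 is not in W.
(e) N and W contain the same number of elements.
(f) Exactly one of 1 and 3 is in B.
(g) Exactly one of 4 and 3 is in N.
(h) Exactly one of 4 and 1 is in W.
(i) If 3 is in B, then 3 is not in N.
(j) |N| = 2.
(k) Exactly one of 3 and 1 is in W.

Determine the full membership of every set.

W = {3, 4}; B = {2, 3, 4}; N = {1, 4}

From (d): 1 ∉ W.
(h) (exactly one): 4 ∈ W.
(k) (exactly one): 3 ∈ W.
(a): 3 ∈ B.
(f) (exactly one): 1 ∉ B.
(i): 3 ∉ N.
(b): only 3 candidates remain for B, so all are in.
(g) (exactly one): 4 ∈ N.
Suppose 1 ∉ N: no assignment then satisfies all the clues, so 1 ∈ N.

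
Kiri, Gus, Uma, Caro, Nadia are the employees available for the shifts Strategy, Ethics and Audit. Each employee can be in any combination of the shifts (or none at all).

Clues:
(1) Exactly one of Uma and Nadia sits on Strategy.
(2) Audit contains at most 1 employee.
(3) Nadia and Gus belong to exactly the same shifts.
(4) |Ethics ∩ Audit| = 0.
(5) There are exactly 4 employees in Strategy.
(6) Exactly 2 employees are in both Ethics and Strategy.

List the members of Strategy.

Strategy = {Caro, Gus, Kiri, Nadia}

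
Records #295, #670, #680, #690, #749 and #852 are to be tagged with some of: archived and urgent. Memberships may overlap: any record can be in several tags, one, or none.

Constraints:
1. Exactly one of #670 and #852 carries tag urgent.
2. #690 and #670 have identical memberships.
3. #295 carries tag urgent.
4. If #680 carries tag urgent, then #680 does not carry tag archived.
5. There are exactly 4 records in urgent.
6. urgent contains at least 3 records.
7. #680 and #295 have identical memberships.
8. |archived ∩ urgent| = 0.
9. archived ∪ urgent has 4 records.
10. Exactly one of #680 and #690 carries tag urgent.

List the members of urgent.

urgent = {#295, #680, #749, #852}

From (3): #295 ∈ urgent.
(7): #680 matches #295: #680 ∈ urgent.
(10) (exactly one): #690 ∉ urgent.
(2): #670 matches #690: #670 ∉ urgent.
(4): #680 ∉ archived.
(5): only 4 candidates remain for urgent, so all are in.
(7): #295 matches #680: #295 ∉ archived.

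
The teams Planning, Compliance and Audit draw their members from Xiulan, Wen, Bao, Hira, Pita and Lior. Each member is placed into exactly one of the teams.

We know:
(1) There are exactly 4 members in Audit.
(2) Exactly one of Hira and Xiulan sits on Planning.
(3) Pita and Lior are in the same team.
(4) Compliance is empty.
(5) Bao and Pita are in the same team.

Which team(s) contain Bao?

Bao: Audit

(4): Compliance already has 0, so the rest are out.
Suppose Bao ∈ Planning: no assignment then satisfies all the clues, so Bao ∉ Planning.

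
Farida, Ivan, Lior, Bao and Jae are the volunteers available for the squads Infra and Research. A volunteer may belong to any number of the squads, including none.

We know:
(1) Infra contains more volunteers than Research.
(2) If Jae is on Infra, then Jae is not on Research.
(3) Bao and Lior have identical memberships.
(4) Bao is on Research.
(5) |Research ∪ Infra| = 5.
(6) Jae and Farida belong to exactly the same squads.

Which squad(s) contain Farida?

Farida: Infra

From (4): Bao ∈ Research.
(3): Lior matches Bao: Lior ∈ Research.
Suppose Farida ∉ Infra: no assignment then satisfies all the clues, so Farida ∈ Infra.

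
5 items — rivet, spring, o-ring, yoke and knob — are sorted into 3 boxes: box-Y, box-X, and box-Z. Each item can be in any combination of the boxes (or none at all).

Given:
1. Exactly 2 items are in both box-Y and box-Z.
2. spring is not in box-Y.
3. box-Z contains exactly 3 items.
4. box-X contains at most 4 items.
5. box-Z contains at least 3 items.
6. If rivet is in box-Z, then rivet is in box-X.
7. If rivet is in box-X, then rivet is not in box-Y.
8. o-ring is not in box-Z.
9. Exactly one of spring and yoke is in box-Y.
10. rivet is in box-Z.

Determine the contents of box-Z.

box-Z = {knob, rivet, yoke}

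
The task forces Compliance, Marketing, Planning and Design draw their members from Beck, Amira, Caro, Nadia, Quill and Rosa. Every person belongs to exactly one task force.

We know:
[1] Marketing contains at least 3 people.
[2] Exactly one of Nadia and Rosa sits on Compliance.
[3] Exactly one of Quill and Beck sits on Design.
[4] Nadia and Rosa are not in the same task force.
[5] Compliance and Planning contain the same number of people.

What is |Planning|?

1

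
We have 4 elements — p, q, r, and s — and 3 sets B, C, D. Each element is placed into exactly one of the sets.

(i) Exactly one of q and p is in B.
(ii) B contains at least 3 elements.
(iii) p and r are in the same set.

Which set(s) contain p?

p: B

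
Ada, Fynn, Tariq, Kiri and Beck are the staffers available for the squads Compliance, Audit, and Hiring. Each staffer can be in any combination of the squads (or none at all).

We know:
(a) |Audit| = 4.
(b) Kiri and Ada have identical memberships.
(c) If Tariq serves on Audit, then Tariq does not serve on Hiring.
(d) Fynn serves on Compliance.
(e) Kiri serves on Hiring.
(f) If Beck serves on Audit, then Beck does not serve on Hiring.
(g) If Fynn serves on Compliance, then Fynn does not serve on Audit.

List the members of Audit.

From (d): Fynn ∈ Compliance.
From (e): Kiri ∈ Hiring.
(b): Ada matches Kiri: Ada ∈ Hiring.
(g): Fynn ∉ Audit.
(a): only 4 candidates remain for Audit, so all are in.
(c): Tariq ∉ Hiring.
(f): Beck ∉ Hiring.

Audit = {Ada, Beck, Kiri, Tariq}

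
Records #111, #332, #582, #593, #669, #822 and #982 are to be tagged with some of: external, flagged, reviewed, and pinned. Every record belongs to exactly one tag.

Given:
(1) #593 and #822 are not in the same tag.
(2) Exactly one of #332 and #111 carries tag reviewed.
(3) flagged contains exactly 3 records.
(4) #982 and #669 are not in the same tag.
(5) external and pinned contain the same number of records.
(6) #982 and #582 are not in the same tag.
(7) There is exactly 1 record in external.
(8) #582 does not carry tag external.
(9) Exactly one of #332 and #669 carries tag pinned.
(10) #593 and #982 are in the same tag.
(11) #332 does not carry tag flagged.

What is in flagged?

flagged = {#111, #593, #982}

From (8): #582 ∉ external.
From (11): #332 ∉ flagged.
Suppose #111 ∉ flagged: no assignment then satisfies all the clues, so #111 ∈ flagged.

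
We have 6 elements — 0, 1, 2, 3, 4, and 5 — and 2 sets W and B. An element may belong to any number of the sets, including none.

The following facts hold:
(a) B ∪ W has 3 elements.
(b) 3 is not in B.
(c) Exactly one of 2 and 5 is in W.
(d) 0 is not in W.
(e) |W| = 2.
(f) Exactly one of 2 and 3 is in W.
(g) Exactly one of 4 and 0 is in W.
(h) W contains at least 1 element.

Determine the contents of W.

W = {2, 4}

From (b): 3 ∉ B.
From (d): 0 ∉ W.
(g) (exactly one): 4 ∈ W.
Suppose 1 ∈ W: no assignment then satisfies all the clues, so 1 ∉ W.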